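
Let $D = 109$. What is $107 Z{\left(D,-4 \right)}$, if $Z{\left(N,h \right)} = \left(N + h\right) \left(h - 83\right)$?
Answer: $-977445$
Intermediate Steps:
$Z{\left(N,h \right)} = \left(-83 + h\right) \left(N + h\right)$ ($Z{\left(N,h \right)} = \left(N + h\right) \left(-83 + h\right) = \left(-83 + h\right) \left(N + h\right)$)
$107 Z{\left(D,-4 \right)} = 107 \left(\left(-4\right)^{2} - 9047 - -332 + 109 \left(-4\right)\right) = 107 \left(16 - 9047 + 332 - 436\right) = 107 \left(-9135\right) = -977445$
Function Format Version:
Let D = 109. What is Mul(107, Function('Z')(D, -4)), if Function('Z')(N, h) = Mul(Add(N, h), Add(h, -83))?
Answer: -977445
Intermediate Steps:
Function('Z')(N, h) = Mul(Add(-83, h), Add(N, h)) (Function('Z')(N, h) = Mul(Add(N, h), Add(-83, h)) = Mul(Add(-83, h), Add(N, h)))
Mul(107, Function('Z')(D, -4)) = Mul(107, Add(Pow(-4, 2), Mul(-83, 109), Mul(-83, -4), Mul(109, -4))) = Mul(107, Add(16, -9047, 332, -436)) = Mul(107, -9135) = -977445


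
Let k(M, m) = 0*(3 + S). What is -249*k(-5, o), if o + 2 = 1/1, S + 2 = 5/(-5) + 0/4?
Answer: 0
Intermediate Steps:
S = -3 (S = -2 + (5/(-5) + 0/4) = -2 + (5*(-⅕) + 0*(¼)) = -2 + (-1 + 0) = -2 - 1 = -3)
o = -1 (o = -2 + 1/1 = -2 + 1 = -1)
k(M, m) = 0 (k(M, m) = 0*(3 - 3) = 0*0 = 0)
-249*k(-5, o) = -249*0 = 0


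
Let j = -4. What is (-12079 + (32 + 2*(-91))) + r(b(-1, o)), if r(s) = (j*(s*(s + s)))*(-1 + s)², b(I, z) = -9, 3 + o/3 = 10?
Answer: -77029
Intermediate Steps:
o = 21 (o = -9 + 3*10 = -9 + 30 = 21)
r(s) = -8*s²*(-1 + s)² (r(s) = (-4*s*(s + s))*(-1 + s)² = (-4*s*2*s)*(-1 + s)² = (-8*s²)*(-1 + s)² = -8*s²*(-1 + s)²)
(-12079 + (32 + 2*(-91))) + r(b(-1, o)) = (-12079 + (32 + 2*(-91))) - 8*(-9)²*(-1 - 9)² = (-12079 + (32 - 182)) - 8*81*(-10)² = (-12079 - 150) - 8*81*100 = -12229 - 64800 = -77029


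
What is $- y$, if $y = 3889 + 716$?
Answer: $-4605$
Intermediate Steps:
$y = 4605$
$- y = \left(-1\right) 4605 = -4605$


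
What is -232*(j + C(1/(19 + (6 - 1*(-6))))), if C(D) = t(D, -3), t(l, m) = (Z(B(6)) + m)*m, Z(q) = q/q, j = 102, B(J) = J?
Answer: -25056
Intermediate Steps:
Z(q) = 1
t(l, m) = m*(1 + m) (t(l, m) = (1 + m)*m = m*(1 + m))
C(D) = 6 (C(D) = -3*(1 - 3) = -3*(-2) = 6)
-232*(j + C(1/(19 + (6 - 1*(-6))))) = -232*(102 + 6) = -232*108 = -25056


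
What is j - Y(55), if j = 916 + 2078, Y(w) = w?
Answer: 2939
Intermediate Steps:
j = 2994
j - Y(55) = 2994 - 1*55 = 2994 - 55 = 2939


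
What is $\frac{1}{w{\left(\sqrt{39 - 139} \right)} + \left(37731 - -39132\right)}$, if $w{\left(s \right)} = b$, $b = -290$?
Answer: $\frac{1}{76573} \approx 1.3059 \cdot 10^{-5}$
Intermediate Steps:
$w{\left(s \right)} = -290$
$\frac{1}{w{\left(\sqrt{39 - 139} \right)} + \left(37731 - -39132\right)} = \frac{1}{-290 + \left(37731 - -39132\right)} = \frac{1}{-290 + \left(37731 + 39132\right)} = \frac{1}{-290 + 76863} = \frac{1}{76573}$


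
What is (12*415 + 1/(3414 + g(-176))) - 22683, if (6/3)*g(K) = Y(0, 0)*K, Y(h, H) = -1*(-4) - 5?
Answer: -61995905/3502 ≈ -17703.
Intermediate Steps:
Y(h, H) = -1 (Y(h, H) = 4 - 5 = -1)
g(K) = -K/2 (g(K) = (-K)/2 = -K/2)
(12*415 + 1/(3414 + g(-176))) - 22683 = (12*415 + 1/(3414 - ½*(-176))) - 22683 = (4980 + 1/(3414 + 88)) - 22683 = (4980 + 1/3502) - 22683 = 17439961/3502 - 22683 = -61995905/3502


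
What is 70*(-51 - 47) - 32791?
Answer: -39651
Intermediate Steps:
70*(-51 - 47) - 32791 = 70*(-98) - 32791 = -6860 - 32791 = -39651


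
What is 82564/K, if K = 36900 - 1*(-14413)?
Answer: 82564/51313 ≈ 1.6090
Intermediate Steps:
K = 51313 (K = 36900 + 14413 = 51313)
82564/K = 82564/51313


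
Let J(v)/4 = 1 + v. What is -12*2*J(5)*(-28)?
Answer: 16128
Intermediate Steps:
J(v) = 4 + 4*v (J(v) = 4*(1 + v) = 4 + 4*v)
-12*2*J(5)*(-28) = -12*2*(4 + 4*5)*(-28) = -12*2*(4 + 20)*(-28) = -12*2*24*(-28) = -576*(-28) = 16128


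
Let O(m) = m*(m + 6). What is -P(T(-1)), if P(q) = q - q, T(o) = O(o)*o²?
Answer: 0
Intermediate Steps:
O(m) = m*(6 + m)
T(o) = o³*(6 + o) (T(o) = (o*(6 + o))*o² = o³*(6 + o))
P(q) = 0
-P(T(-1)) = -1*0 = 0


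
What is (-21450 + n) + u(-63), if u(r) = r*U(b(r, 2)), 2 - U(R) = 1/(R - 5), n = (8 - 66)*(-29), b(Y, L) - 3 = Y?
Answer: -1293173/65 ≈ -19895.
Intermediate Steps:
b(Y, L) = 3 + Y
n = 1682 (n = -58*(-29) = 1682)
U(R) = 2 - 1/(-5 + R) (U(R) = 2 - 1/(R - 5) = 2 - 1/(-5 + R))
u(r) = r*(-5 + 2*r)/(-2 + r) (u(r) = r*((-11 + 2*(3 + r))/(-5 + (3 + r))) = r*((-11 + (6 + 2*r))/(-2 + r)) = r*((-5 + 2*r)/(-2 + r)) = r*(-5 + 2*r)/(-2 + r))
(-21450 + n) + u(-63) = (-21450 + 1682) - 63*(-5 + 2*(-63))/(-2 - 63) = -19768 - 63*(-5 - 126)/(-65) = -19768 - 63*(-1/65)*(-131) = -19768 - 8253/65 = -1293173/65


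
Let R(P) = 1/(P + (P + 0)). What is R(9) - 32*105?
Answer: -60479/18 ≈ -3359.9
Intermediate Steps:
R(P) = 1/(2*P) (R(P) = 1/(P + P) = 1/(2*P))
R(9) - 32*105 = (½)/9 - 32*105 = (½)*(⅑) - 3360 = 1/18 - 3360 = -60479/18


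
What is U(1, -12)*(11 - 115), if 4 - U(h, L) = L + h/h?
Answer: -1560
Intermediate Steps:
U(h, L) = 3 - L (U(h, L) = 4 - (L + h/h) = 4 - (L + 1) = 4 - (1 + L) = 4 + (-1 - L) = 3 - L)
U(1, -12)*(11 - 115) = (3 - 1*(-12))*(11 - 115) = (3 + 12)*(-104) = 15*(-104) = -1560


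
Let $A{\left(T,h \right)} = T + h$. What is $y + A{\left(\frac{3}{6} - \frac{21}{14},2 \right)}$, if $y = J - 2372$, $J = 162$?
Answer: $-2209$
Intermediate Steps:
$y = -2210$ ($y = 162 - 2372 = -2210$)
$y + A{\left(\frac{3}{6} - \frac{21}{14},2 \right)} = -2210 + \left(\left(\frac{3}{6} - \frac{21}{14}\right) + 2\right) = -2210 + \left(\left(3 \cdot \frac{1}{6} - \frac{3}{2}\right) + 2\right) = -2210 + \left(\left(\frac{1}{2} - \frac{3}{2}\right) + 2\right) = -2210 + \left(-1 + 2\right) = -2210 + 1 = -2209$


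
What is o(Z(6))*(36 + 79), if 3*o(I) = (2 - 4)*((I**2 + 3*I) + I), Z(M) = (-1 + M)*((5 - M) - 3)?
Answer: -73600/3 ≈ -24533.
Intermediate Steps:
Z(M) = (-1 + M)*(2 - M)
o(I) = -8*I/3 - 2*I**2/3 (o(I) = ((2 - 4)*((I**2 + 3*I) + I))/3 = (-2*(I**2 + 4*I))/3 = (-8*I - 2*I**2)/3 = -8*I/3 - 2*I**2/3)
o(Z(6))*(36 + 79) = (-2*(-2 - 1*6**2 + 3*6)*(4 + (-2 - 1*6**2 + 3*6))/3)*(36 + 79) = -2*(-2 - 1*36 + 18)*(4 + (-2 - 1*36 + 18))/3*115 = -2*(-2 - 36 + 18)*(4 + (-2 - 36 + 18))/3*115 = -2/3*(-20)*(4 - 20)*115 = -2/3*(-20)*(-16)*115 = -640/3*115 = -73600/3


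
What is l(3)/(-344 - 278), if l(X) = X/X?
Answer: -1/622 ≈ -0.0016077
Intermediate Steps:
l(X) = 1
l(3)/(-344 - 278) = 1/(-344 - 278) = 1/(-622) = 1*(-1/622) = -1/622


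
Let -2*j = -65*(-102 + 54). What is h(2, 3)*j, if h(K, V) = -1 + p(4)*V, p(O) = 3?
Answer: -12480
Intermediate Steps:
h(K, V) = -1 + 3*V
j = -1560 (j = -(-65)*(-102 + 54)/2 = -(-65)*(-48)/2 = -½*3120 = -1560)
h(2, 3)*j = (-1 + 3*3)*(-1560) = (-1 + 9)*(-1560) = 8*(-1560) = -12480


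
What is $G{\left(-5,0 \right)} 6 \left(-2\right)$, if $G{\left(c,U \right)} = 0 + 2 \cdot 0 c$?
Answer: $0$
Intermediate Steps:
$G{\left(c,U \right)} = 0$ ($G{\left(c,U \right)} = 0 + 2 \cdot 0 = 0 + 0 = 0$)
$G{\left(-5,0 \right)} 6 \left(-2\right) = 0 \cdot 6 \left(-2\right) = 0 \left(-2\right) = 0$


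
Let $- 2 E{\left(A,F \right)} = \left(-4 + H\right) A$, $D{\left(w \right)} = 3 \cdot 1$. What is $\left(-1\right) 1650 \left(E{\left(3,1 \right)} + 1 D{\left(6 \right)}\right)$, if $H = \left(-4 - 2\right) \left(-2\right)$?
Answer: $14850$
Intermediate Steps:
$H = 12$ ($H = \left(-6\right) \left(-2\right) = 12$)
$D{\left(w \right)} = 3$
$E{\left(A,F \right)} = - 4 A$ ($E{\left(A,F \right)} = - \frac{\left(-4 + 12\right) A}{2} = - \frac{8 A}{2} = - 4 A$)
$\left(-1\right) 1650 \left(E{\left(3,1 \right)} + 1 D{\left(6 \right)}\right) = \left(-1\right) 1650 \left(\left(-4\right) 3 + 1 \cdot 3\right) = - 1650 \left(-12 + 3\right) = \left(-1650\right) \left(-9\right) = 14850$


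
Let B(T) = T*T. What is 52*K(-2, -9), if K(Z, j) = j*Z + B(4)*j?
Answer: -6552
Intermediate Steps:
B(T) = T²
K(Z, j) = 16*j + Z*j (K(Z, j) = j*Z + 4²*j = Z*j + 16*j = 16*j + Z*j)
52*K(-2, -9) = 52*(-9*(16 - 2)) = 52*(-9*14) = 52*(-126) = -6552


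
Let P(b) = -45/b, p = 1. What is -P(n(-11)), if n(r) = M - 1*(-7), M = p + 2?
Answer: 9/2 ≈ 4.5000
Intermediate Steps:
M = 3 (M = 1 + 2 = 3)
n(r) = 10 (n(r) = 3 - 1*(-7) = 3 + 7 = 10)
-P(n(-11)) = -(-45)/10 = -1*(-9/2) = 9/2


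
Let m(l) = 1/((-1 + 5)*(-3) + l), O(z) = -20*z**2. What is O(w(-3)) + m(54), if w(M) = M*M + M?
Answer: -30239/42 ≈ -719.98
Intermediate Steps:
w(M) = M + M**2 (w(M) = M**2 + M = M + M**2)
m(l) = 1/(-12 + l) (m(l) = 1/(4*(-3) + l) = 1/(-12 + l))
O(w(-3)) + m(54) = -20*9*(1 - 3)**2 + 1/(-12 + 54) = -20*(-3*(-2))**2 + 1/42 = -20*6**2 + 1/42 = -20*36 + 1/42 = -720 + 1/42 = -30239/42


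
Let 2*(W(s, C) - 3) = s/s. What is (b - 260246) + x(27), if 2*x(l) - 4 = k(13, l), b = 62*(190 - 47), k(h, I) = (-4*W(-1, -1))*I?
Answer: -251567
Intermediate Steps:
W(s, C) = 7/2 (W(s, C) = 3 + (s/s)/2 = 3 + (1/2)*1 = 3 + 1/2 = 7/2)
k(h, I) = -14*I (k(h, I) = (-4*7/2)*I = -14*I)
b = 8866 (b = 62*143 = 8866)
x(l) = 2 - 7*l (x(l) = 2 + (-14*l)/2 = 2 - 7*l)
(b - 260246) + x(27) = (8866 - 260246) + (2 - 7*27) = -251380 + (2 - 189) = -251380 - 187 = -251567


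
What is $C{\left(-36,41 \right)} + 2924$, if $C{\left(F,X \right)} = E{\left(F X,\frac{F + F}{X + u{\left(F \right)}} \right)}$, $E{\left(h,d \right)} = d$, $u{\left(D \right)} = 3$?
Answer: $\frac{32146}{11} \approx 2922.4$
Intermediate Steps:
$C{\left(F,X \right)} = \frac{2 F}{3 + X}$ ($C{\left(F,X \right)} = \frac{F + F}{X + 3} = \frac{2 F}{3 + X}$)
$C{\left(-36,41 \right)} + 2924 = 2 \left(-36\right) \frac{1}{3 + 41} + 2924 = 2 \left(-36\right) \frac{1}{44} + 2924 = - \frac{18}{11} + 2924 = \frac{32146}{11}$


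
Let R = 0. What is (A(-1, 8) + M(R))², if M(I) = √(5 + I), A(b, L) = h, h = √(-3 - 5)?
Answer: -3 + 4*I*√10 ≈ -3.0 + 12.649*I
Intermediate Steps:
h = 2*I*√2 (h = √(-8) = 2*I*√2 ≈ 2.8284*I)
A(b, L) = 2*I*√2
(A(-1, 8) + M(R))² = (2*I*√2 + √(5 + 0))² = (2*I*√2 + √5)² = (√5 + 2*I*√2)²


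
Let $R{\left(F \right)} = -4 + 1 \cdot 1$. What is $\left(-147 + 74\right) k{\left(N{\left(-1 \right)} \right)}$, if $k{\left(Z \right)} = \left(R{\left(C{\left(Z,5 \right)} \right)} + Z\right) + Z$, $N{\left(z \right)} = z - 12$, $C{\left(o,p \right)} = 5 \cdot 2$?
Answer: $2117$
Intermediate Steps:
$C{\left(o,p \right)} = 10$
$N{\left(z \right)} = -12 + z$ ($N{\left(z \right)} = z - 12 = -12 + z$)
$R{\left(F \right)} = -3$ ($R{\left(F \right)} = -4 + 1 = -3$)
$k{\left(Z \right)} = -3 + 2 Z$ ($k{\left(Z \right)} = \left(-3 + Z\right) + Z = -3 + 2 Z$)
$\left(-147 + 74\right) k{\left(N{\left(-1 \right)} \right)} = \left(-147 + 74\right) \left(-3 + 2 \left(-12 - 1\right)\right) = - 73 \left(-3 + 2 \left(-13\right)\right) = - 73 \left(-3 - 26\right) = \left(-73\right) \left(-29\right) = 2117$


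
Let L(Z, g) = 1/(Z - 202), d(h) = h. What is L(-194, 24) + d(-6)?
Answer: -2377/396 ≈ -6.0025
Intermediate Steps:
L(Z, g) = 1/(-202 + Z)
L(-194, 24) + d(-6) = 1/(-202 - 194) - 6 = 1/(-396) - 6 = -1/396 - 6 = -2377/396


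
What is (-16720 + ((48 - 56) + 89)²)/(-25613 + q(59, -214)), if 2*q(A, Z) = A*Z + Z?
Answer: 10159/32033 ≈ 0.31714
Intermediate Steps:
q(A, Z) = Z/2 + A*Z/2 (q(A, Z) = (A*Z + Z)/2 = (Z + A*Z)/2 = Z/2 + A*Z/2)
(-16720 + ((48 - 56) + 89)²)/(-25613 + q(59, -214)) = (-16720 + ((48 - 56) + 89)²)/(-25613 + (½)*(-214)*(1 + 59)) = (-16720 + (-8 + 89)²)/(-25613 + (½)*(-214)*60) = (-16720 + 81²)/(-25613 - 6420) = (-16720 + 6561)/(-32033) = -10159*(-1/32033) = 10159/32033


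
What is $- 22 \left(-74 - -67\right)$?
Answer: $154$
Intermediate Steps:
$- 22 \left(-74 - -67\right) = - 22 \left(-74 + 67\right) = \left(-22\right) \left(-7\right) = 154$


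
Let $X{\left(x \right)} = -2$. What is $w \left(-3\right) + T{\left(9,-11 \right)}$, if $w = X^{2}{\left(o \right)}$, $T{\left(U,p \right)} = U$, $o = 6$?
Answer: $-3$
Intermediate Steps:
$w = 4$ ($w = \left(-2\right)^{2} = 4$)
$w \left(-3\right) + T{\left(9,-11 \right)} = 4 \left(-3\right) + 9 = -12 + 9 = -3$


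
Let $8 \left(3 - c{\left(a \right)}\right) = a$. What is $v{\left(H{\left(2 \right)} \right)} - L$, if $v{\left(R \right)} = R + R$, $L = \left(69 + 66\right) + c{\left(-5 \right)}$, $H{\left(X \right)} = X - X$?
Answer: $- \frac{1109}{8} \approx -138.63$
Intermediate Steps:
$H{\left(X \right)} = 0$
$c{\left(a \right)} = 3 - \frac{a}{8}$
$L = \frac{1109}{8}$ ($L = \left(69 + 66\right) + \left(3 - - \frac{5}{8}\right) = 135 + \left(3 + \frac{5}{8}\right) = 135 + \frac{29}{8} = \frac{1109}{8} \approx 138.63$)
$v{\left(R \right)} = 2 R$
$v{\left(H{\left(2 \right)} \right)} - L = 2 \cdot 0 - \frac{1109}{8} = 0 - \frac{1109}{8} = - \frac{1109}{8}$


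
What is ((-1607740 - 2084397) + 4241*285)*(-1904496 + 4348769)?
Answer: -6070234670396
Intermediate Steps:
((-1607740 - 2084397) + 4241*285)*(-1904496 + 4348769) = (-3692137 + 1208685)*2444273 = -2483452*2444273 = -6070234670396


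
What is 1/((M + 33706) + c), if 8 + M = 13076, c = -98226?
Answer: -1/51452 ≈ -1.9436e-5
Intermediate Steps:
M = 13068 (M = -8 + 13076 = 13068)
1/((M + 33706) + c) = 1/((13068 + 33706) - 98226) = 1/(46774 - 98226) = 1/(-51452) = -1/51452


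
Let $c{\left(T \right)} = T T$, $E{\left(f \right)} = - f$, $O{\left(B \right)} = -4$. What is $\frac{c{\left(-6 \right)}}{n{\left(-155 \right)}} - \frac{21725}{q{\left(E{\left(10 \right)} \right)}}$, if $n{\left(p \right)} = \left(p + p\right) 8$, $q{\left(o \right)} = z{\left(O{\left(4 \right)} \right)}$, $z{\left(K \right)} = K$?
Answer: $\frac{1683683}{310} \approx 5431.2$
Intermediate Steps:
$q{\left(o \right)} = -4$
$c{\left(T \right)} = T^{2}$
$n{\left(p \right)} = 16 p$ ($n{\left(p \right)} = 2 p 8 = 16 p$)
$\frac{c{\left(-6 \right)}}{n{\left(-155 \right)}} - \frac{21725}{q{\left(E{\left(10 \right)} \right)}} = \frac{\left(-6\right)^{2}}{16 \left(-155\right)} - \frac{21725}{-4} = \frac{36}{-2480} - - \frac{21725}{4} = 36 \left(- \frac{1}{2480}\right) + \frac{21725}{4} = - \frac{9}{620} + \frac{21725}{4} = \frac{1683683}{310}$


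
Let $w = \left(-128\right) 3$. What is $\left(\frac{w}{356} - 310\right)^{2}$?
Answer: $\frac{766514596}{7921} \approx 96770.0$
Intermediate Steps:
$w = -384$
$\left(\frac{w}{356} - 310\right)^{2} = \left(- \frac{384}{356} - 310\right)^{2} = \left(\left(-384\right) \frac{1}{356} - 310\right)^{2} = \left(- \frac{96}{89} - 310\right)^{2} = \left(- \frac{27686}{89}\right)^{2} = \frac{766514596}{7921}$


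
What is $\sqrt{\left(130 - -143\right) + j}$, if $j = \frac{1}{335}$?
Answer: $\frac{8 \sqrt{478715}}{335} \approx 16.523$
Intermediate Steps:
$j = \frac{1}{335} \approx 0.0029851$
$\sqrt{\left(130 - -143\right) + j} = \sqrt{\left(130 - -143\right) + \frac{1}{335}} = \sqrt{\left(130 + 143\right) + \frac{1}{335}} = \sqrt{273 + \frac{1}{335}} = \sqrt{\frac{91456}{335}} = \frac{8 \sqrt{478715}}{335}$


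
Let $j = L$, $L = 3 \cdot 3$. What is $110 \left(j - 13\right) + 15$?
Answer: $-425$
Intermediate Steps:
$L = 9$
$j = 9$
$110 \left(j - 13\right) + 15 = 110 \left(9 - 13\right) + 15 = 110 \left(-4\right) + 15 = -440 + 15 = -425$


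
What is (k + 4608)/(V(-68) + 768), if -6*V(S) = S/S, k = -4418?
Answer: 1140/4607 ≈ 0.24745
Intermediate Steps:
V(S) = -⅙ (V(S) = -S/(6*S) = -⅙*1 = -⅙)
(k + 4608)/(V(-68) + 768) = (-4418 + 4608)/(-⅙ + 768) = 190/(4607/6) = 190*(6/4607) = 1140/4607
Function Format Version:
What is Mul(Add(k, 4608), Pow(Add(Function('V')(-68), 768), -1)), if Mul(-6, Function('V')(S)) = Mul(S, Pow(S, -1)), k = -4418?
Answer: Rational(1140, 4607) ≈ 0.24745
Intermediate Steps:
Function('V')(S) = Rational(-1, 6) (Function('V')(S) = Mul(Rational(-1, 6), Mul(S, Pow(S, -1))) = Mul(Rational(-1, 6), 1) = Rational(-1, 6))
Mul(Add(k, 4608), Pow(Add(Function('V')(-68), 768), -1)) = Mul(Add(-4418, 4608), Pow(Add(Rational(-1, 6), 768), -1)) = Mul(190, Pow(Rational(4607, 6), -1)) = Mul(190, Rational(6, 4607)) = Rational(1140, 4607)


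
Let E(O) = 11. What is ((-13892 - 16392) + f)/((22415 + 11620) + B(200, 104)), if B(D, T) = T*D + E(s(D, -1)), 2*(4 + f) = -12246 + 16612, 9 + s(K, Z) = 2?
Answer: -2555/4986 ≈ -0.51243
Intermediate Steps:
s(K, Z) = -7 (s(K, Z) = -9 + 2 = -7)
f = 2179 (f = -4 + (-12246 + 16612)/2 = -4 + (½)*4366 = -4 + 2183 = 2179)
B(D, T) = 11 + D*T (B(D, T) = T*D + 11 = D*T + 11 = 11 + D*T)
((-13892 - 16392) + f)/((22415 + 11620) + B(200, 104)) = ((-13892 - 16392) + 2179)/((22415 + 11620) + (11 + 200*104)) = (-30284 + 2179)/(34035 + (11 + 20800)) = -28105/(34035 + 20811) = -28105/54846 = -28105*1/54846 = -2555/4986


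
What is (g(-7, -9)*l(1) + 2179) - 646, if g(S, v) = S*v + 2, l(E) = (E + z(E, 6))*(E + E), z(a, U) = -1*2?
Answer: 1403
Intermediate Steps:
z(a, U) = -2
l(E) = 2*E*(-2 + E) (l(E) = (E - 2)*(E + E) = (-2 + E)*(2*E) = 2*E*(-2 + E))
g(S, v) = 2 + S*v
(g(-7, -9)*l(1) + 2179) - 646 = ((2 - 7*(-9))*(2*1*(-2 + 1)) + 2179) - 646 = ((2 + 63)*(2*1*(-1)) + 2179) - 646 = (65*(-2) + 2179) - 646 = (-130 + 2179) - 646 = 2049 - 646 = 1403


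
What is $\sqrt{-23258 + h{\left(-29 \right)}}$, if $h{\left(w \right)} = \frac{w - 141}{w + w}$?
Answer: $\frac{3 i \sqrt{2173057}}{29} \approx 152.5 i$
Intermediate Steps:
$h{\left(w \right)} = \frac{-141 + w}{2 w}$
$\sqrt{-23258 + h{\left(-29 \right)}} = \sqrt{-23258 + \frac{-141 - 29}{2 \left(-29\right)}} = \sqrt{-23258 + \frac{1}{2} \left(- \frac{1}{29}\right) \left(-170\right)} = \sqrt{-23258 + \frac{85}{29}} = \sqrt{- \frac{674397}{29}} = \frac{3 i \sqrt{2173057}}{29}$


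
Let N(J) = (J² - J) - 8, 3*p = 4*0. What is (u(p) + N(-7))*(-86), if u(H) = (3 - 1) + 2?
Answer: -4472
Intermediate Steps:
p = 0 (p = (4*0)/3 = (⅓)*0 = 0)
u(H) = 4 (u(H) = 2 + 2 = 4)
N(J) = -8 + J² - J
(u(p) + N(-7))*(-86) = (4 + (-8 + (-7)² - 1*(-7)))*(-86) = (4 + (-8 + 49 + 7))*(-86) = (4 + 48)*(-86) = 52*(-86) = -4472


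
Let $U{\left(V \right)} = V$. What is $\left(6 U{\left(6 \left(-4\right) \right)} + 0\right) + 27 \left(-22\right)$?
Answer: $-738$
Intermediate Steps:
$\left(6 U{\left(6 \left(-4\right) \right)} + 0\right) + 27 \left(-22\right) = \left(6 \cdot 6 \left(-4\right) + 0\right) + 27 \left(-22\right) = \left(6 \left(-24\right) + 0\right) - 594 = \left(-144 + 0\right) - 594 = -144 - 594 = -738$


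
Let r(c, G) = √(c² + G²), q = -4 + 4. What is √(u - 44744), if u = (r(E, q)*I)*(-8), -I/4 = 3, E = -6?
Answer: 2*I*√11042 ≈ 210.16*I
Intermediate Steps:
I = -12 (I = -4*3 = -12)
q = 0
r(c, G) = √(G² + c²)
u = 576 (u = (√(0² + (-6)²)*(-12))*(-8) = (√(0 + 36)*(-12))*(-8) = (√36*(-12))*(-8) = (6*(-12))*(-8) = -72*(-8) = 576)
√(u - 44744) = √(576 - 44744) = √(-44168) = 2*I*√11042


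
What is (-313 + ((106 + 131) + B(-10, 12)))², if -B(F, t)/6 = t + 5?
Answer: 31684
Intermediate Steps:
B(F, t) = -30 - 6*t (B(F, t) = -6*(t + 5) = -6*(5 + t) = -30 - 6*t)
(-313 + ((106 + 131) + B(-10, 12)))² = (-313 + ((106 + 131) + (-30 - 6*12)))² = (-313 + (237 + (-30 - 72)))² = (-313 + (237 - 102))² = (-313 + 135)² = (-178)² = 31684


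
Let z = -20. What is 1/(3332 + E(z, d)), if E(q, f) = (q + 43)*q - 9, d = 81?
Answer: 1/2863 ≈ 0.00034928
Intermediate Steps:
E(q, f) = -9 + q*(43 + q) (E(q, f) = (43 + q)*q - 9 = q*(43 + q) - 9 = -9 + q*(43 + q))
1/(3332 + E(z, d)) = 1/(3332 + (-9 + (-20)² + 43*(-20))) = 1/(3332 + (-9 + 400 - 860)) = 1/(3332 - 469) = 1/2863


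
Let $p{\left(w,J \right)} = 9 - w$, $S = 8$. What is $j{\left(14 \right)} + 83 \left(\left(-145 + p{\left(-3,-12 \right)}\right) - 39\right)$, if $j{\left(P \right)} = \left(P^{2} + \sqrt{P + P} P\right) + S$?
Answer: $-14072 + 28 \sqrt{7} \approx -13998.0$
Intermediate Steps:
$j{\left(P \right)} = 8 + P^{2} + \sqrt{2} P^{\frac{3}{2}}$ ($j{\left(P \right)} = \left(P^{2} + \sqrt{P + P} P\right) + 8 = \left(P^{2} + \sqrt{2 P} P\right) + 8 = \left(P^{2} + \sqrt{2} \sqrt{P} P\right) + 8 = \left(P^{2} + \sqrt{2} P^{\frac{3}{2}}\right) + 8 = 8 + P^{2} + \sqrt{2} P^{\frac{3}{2}}$)
$j{\left(14 \right)} + 83 \left(\left(-145 + p{\left(-3,-12 \right)}\right) - 39\right) = \left(8 + 14^{2} + \sqrt{2} \cdot 14^{\frac{3}{2}}\right) + 83 \left(\left(-145 + \left(9 - -3\right)\right) - 39\right) = \left(8 + 196 + \sqrt{2} \cdot 14 \sqrt{14}\right) + 83 \left(\left(-145 + \left(9 + 3\right)\right) - 39\right) = \left(8 + 196 + 28 \sqrt{7}\right) + 83 \left(\left(-145 + 12\right) - 39\right) = \left(204 + 28 \sqrt{7}\right) + 83 \left(-133 - 39\right) = \left(204 + 28 \sqrt{7}\right) + 83 \left(-172\right) = \left(204 + 28 \sqrt{7}\right) - 14276 = -14072 + 28 \sqrt{7}$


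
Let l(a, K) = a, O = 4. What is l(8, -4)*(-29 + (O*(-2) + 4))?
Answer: -264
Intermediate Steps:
l(8, -4)*(-29 + (O*(-2) + 4)) = 8*(-29 + (4*(-2) + 4)) = 8*(-29 + (-8 + 4)) = 8*(-29 - 4) = 8*(-33) = -264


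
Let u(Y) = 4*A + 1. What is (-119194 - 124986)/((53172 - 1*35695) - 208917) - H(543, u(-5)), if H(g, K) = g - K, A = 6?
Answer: -4946087/9572 ≈ -516.72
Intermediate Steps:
u(Y) = 25 (u(Y) = 4*6 + 1 = 24 + 1 = 25)
(-119194 - 124986)/((53172 - 1*35695) - 208917) - H(543, u(-5)) = (-119194 - 124986)/((53172 - 1*35695) - 208917) - (543 - 1*25) = -244180/((53172 - 35695) - 208917) - (543 - 25) = -244180/(17477 - 208917) - 1*518 = -244180/(-191440) - 518 = -244180*(-1/191440) - 518 = 12209/9572 - 518 = -4946087/9572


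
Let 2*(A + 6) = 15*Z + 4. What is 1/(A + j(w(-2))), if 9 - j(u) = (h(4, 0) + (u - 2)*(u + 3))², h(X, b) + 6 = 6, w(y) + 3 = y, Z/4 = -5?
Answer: -1/341 ≈ -0.0029326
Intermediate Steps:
Z = -20 (Z = 4*(-5) = -20)
w(y) = -3 + y
h(X, b) = 0 (h(X, b) = -6 + 6 = 0)
A = -154 (A = -6 + (15*(-20) + 4)/2 = -6 + (-300 + 4)/2 = -6 + (½)*(-296) = -6 - 148 = -154)
j(u) = 9 - (-2 + u)²*(3 + u)² (j(u) = 9 - (0 + (u - 2)*(u + 3))² = 9 - (0 + (-2 + u)*(3 + u))² = 9 - ((-2 + u)*(3 + u))² = 9 - (-2 + u)²*(3 + u)²)
1/(A + j(w(-2))) = 1/(-154 + (9 - (-6 + (-3 - 2) + (-3 - 2)²)²)) = 1/(-154 + (9 - (-6 - 5 + (-5)²)²)) = 1/(-154 + (9 - (-6 - 5 + 25)²)) = 1/(-154 + (9 - 1*14²)) = 1/(-154 + (9 - 1*196)) = 1/(-154 + (9 - 196)) = 1/(-154 - 187) = 1/(-341) = -1/341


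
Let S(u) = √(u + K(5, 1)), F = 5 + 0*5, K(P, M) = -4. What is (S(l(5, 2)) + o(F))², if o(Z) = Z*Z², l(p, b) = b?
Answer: (125 + I*√2)² ≈ 15623.0 + 353.55*I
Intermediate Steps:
F = 5 (F = 5 + 0 = 5)
o(Z) = Z³
S(u) = √(-4 + u) (S(u) = √(u - 4) = √(-4 + u))
(S(l(5, 2)) + o(F))² = (√(-4 + 2) + 5³)² = (√(-2) + 125)² = (I*√2 + 125)² = (125 + I*√2)²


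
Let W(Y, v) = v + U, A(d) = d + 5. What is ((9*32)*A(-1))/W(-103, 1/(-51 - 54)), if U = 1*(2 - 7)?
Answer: -60480/263 ≈ -229.96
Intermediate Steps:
A(d) = 5 + d
U = -5 (U = 1*(-5) = -5)
W(Y, v) = -5 + v (W(Y, v) = v - 5 = -5 + v)
((9*32)*A(-1))/W(-103, 1/(-51 - 54)) = ((9*32)*(5 - 1))/(-5 + 1/(-51 - 54)) = (288*4)/(-5 + 1/(-105)) = 1152/(-5 - 1/105) = 1152/(-526/105) = 1152*(-105/526) = -60480/263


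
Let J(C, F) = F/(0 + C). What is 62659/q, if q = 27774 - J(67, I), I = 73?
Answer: 4198153/1860785 ≈ 2.2561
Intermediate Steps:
J(C, F) = F/C
q = 1860785/67 (q = 27774 - 73/67 = 1860785/67 ≈ 27773.)
62659/q = 62659/(1860785/67) = 62659*(67/1860785) = 4198153/1860785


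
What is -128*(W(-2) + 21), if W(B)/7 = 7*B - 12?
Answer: 20608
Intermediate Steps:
W(B) = -84 + 49*B (W(B) = 7*(7*B - 12) = 7*(-12 + 7*B) = -84 + 49*B)
-128*(W(-2) + 21) = -128*((-84 + 49*(-2)) + 21) = -128*((-84 - 98) + 21) = -128*(-182 + 21) = -128*(-161) = 20608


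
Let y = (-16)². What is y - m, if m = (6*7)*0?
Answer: 256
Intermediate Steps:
y = 256
m = 0 (m = 42*0 = 0)
y - m = 256 - 1*0 = 256 + 0 = 256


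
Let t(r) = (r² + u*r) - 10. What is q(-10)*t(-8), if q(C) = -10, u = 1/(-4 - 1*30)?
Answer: -9220/17 ≈ -542.35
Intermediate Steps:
u = -1/34 (u = 1/(-4 - 30) = 1/(-34) = -1/34 ≈ -0.029412)
t(r) = -10 + r² - r/34 (t(r) = (r² - r/34) - 10 = -10 + r² - r/34)
q(-10)*t(-8) = -10*(-10 + (-8)² - 1/34*(-8)) = -10*(-10 + 64 + 4/17) = -10*922/17 = -9220/17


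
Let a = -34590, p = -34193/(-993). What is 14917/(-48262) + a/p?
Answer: -1658206958921/1650222566 ≈ -1004.8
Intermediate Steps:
p = 34193/993 (p = -34193*(-1/993) = 34193/993 ≈ 34.434)
14917/(-48262) + a/p = 14917/(-48262) - 34590/34193/993 = 14917*(-1/48262) - 34590*993/34193 = -14917/48262 - 34347870/34193 = -1658206958921/1650222566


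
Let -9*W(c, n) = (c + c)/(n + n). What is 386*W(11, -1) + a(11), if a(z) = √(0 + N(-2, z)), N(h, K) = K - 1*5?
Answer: 4246/9 + √6 ≈ 474.23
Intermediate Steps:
W(c, n) = -c/(9*n) (W(c, n) = -(c + c)/(9*(n + n)) = -2*c/(9*(2*n)) = -2*c*1/(2*n)/9 = -c/(9*n))
N(h, K) = -5 + K (N(h, K) = K - 5 = -5 + K)
a(z) = √(-5 + z) (a(z) = √(0 + (-5 + z)) = √(-5 + z))
386*W(11, -1) + a(11) = 386*(-⅑*11/(-1)) + √(-5 + 11) = 386*(-⅑*11*(-1)) + √6 = 386*(11/9) + √6 = 4246/9 + √6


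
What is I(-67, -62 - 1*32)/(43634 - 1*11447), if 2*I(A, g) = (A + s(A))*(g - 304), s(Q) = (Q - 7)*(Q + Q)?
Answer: -653317/10729 ≈ -60.893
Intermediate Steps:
s(Q) = 2*Q*(-7 + Q) (s(Q) = (-7 + Q)*(2*Q) = 2*Q*(-7 + Q))
I(A, g) = (-304 + g)*(A + 2*A*(-7 + A))/2 (I(A, g) = ((A + 2*A*(-7 + A))*(g - 304))/2 = ((A + 2*A*(-7 + A))*(-304 + g))/2 = ((-304 + g)*(A + 2*A*(-7 + A)))/2 = (-304 + g)*(A + 2*A*(-7 + A))/2)
I(-67, -62 - 1*32)/(43634 - 1*11447) = ((1/2)*(-67)*(3952 + (-62 - 1*32) - 608*(-67) + 2*(-62 - 1*32)*(-7 - 67)))/(43634 - 1*11447) = ((1/2)*(-67)*(3952 + (-62 - 32) + 40736 + 2*(-62 - 32)*(-74)))/(43634 - 11447) = ((1/2)*(-67)*(3952 - 94 + 40736 + 2*(-94)*(-74)))/32187 = ((1/2)*(-67)*(3952 - 94 + 40736 + 13912))*(1/32187) = ((1/2)*(-67)*58506)*(1/32187) = -1959951*1/32187 = -653317/10729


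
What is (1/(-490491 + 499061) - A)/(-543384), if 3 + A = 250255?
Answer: 2144659639/4656800880 ≈ 0.46054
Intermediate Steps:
A = 250252 (A = -3 + 250255 = 250252)
(1/(-490491 + 499061) - A)/(-543384) = (1/(-490491 + 499061) - 1*250252)/(-543384) = (1/8570 - 250252)*(-1/543384) = -2144659639/8570*(-1/543384) = 2144659639/4656800880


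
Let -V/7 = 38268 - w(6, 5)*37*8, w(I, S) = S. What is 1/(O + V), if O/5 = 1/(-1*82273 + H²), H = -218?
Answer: -34749/8948423489 ≈ -3.8833e-6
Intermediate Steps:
V = -257516 (V = -7*(38268 - 5*37*8) = -7*(38268 - 185*8) = -7*(38268 - 1*1480) = -7*(38268 - 1480) = -7*36788 = -257516)
O = -5/34749 (O = 5/(-1*82273 + (-218)²) = 5/(-82273 + 47524) = 5/(-34749) = 5*(-1/34749) = -5/34749 ≈ -0.00014389)
1/(O + V) = 1/(-5/34749 - 257516) = 1/(-8948423489/34749) = -34749/8948423489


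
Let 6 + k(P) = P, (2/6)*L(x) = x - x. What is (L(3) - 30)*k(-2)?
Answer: 240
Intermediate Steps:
L(x) = 0 (L(x) = 3*(x - x) = 3*0 = 0)
k(P) = -6 + P
(L(3) - 30)*k(-2) = (0 - 30)*(-6 - 2) = -30*(-8) = 240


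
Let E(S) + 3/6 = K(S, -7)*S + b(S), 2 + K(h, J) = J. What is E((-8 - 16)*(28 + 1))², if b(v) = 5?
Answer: 157176369/4 ≈ 3.9294e+7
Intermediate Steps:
K(h, J) = -2 + J
E(S) = 9/2 - 9*S (E(S) = -½ + ((-2 - 7)*S + 5) = -½ + (-9*S + 5) = -½ + (5 - 9*S) = 9/2 - 9*S)
E((-8 - 16)*(28 + 1))² = (9/2 - 9*(-8 - 16)*(28 + 1))² = (9/2 - (-216)*29)² = (9/2 - 9*(-696))² = (9/2 + 6264)² = (12537/2)² = 157176369/4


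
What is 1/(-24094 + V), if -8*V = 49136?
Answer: -1/30236 ≈ -3.3073e-5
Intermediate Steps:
V = -6142 (V = -1/8*49136 = -6142)
1/(-24094 + V) = 1/(-24094 - 6142) = 1/(-30236) = -1/30236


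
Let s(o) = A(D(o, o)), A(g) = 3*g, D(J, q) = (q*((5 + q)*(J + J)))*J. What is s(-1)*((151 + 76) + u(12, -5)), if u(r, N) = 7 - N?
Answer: -5736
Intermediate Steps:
D(J, q) = 2*q*J**2*(5 + q) (D(J, q) = (q*((5 + q)*(2*J)))*J = (q*(2*J*(5 + q)))*J = (2*J*q*(5 + q))*J = 2*q*J**2*(5 + q))
s(o) = 6*o**3*(5 + o) (s(o) = 3*(2*o*o**2*(5 + o)) = 3*(2*o**3*(5 + o)) = 6*o**3*(5 + o))
s(-1)*((151 + 76) + u(12, -5)) = (6*(-1)**3*(5 - 1))*((151 + 76) + (7 - 1*(-5))) = (6*(-1)*4)*(227 + (7 + 5)) = -24*(227 + 12) = -24*239 = -5736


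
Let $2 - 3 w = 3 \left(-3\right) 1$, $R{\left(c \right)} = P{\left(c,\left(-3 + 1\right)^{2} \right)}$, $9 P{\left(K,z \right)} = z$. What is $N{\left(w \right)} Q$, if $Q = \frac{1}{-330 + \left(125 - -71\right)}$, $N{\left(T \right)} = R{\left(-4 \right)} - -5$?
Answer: $- \frac{49}{1206} \approx -0.04063$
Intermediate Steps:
$P{\left(K,z \right)} = \frac{z}{9}$
$R{\left(c \right)} = \frac{4}{9}$ ($R{\left(c \right)} = \frac{\left(-3 + 1\right)^{2}}{9} = \frac{\left(-2\right)^{2}}{9} = \frac{1}{9} \cdot 4 = \frac{4}{9}$)
$w = \frac{11}{3}$ ($w = \frac{2}{3} - \frac{3 \left(-3\right) 1}{3} = \frac{2}{3} - \frac{\left(-9\right) 1}{3} = \frac{2}{3} - -3 = \frac{2}{3} + 3 = \frac{11}{3} \approx 3.6667$)
$N{\left(T \right)} = \frac{49}{9}$ ($N{\left(T \right)} = \frac{4}{9} - -5 = \frac{4}{9} + 5 = \frac{49}{9}$)
$Q = - \frac{1}{134}$ ($Q = \frac{1}{-330 + \left(125 + 71\right)} = \frac{1}{-330 + 196} = \frac{1}{-134} = - \frac{1}{134} \approx -0.0074627$)
$N{\left(w \right)} Q = \frac{49}{9} \left(- \frac{1}{134}\right) = - \frac{49}{1206}$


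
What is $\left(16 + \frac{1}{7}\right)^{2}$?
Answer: $\frac{12769}{49} \approx 260.59$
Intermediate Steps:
$\left(16 + \frac{1}{7}\right)^{2} = \left(\frac{113}{7}\right)^{2} = \frac{12769}{49}$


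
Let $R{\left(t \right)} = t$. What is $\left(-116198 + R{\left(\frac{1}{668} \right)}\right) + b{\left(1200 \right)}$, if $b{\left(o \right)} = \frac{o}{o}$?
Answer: $- \frac{77619595}{668} \approx -1.162 \cdot 10^{5}$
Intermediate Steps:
$b{\left(o \right)} = 1$
$\left(-116198 + R{\left(\frac{1}{668} \right)}\right) + b{\left(1200 \right)} = \left(-116198 + \frac{1}{668}\right) + 1 = - \frac{77620263}{668} + 1 = - \frac{77619595}{668}$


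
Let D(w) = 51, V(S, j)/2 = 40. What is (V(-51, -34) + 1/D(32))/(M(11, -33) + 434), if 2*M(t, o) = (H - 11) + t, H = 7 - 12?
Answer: 8162/44013 ≈ 0.18545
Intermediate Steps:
H = -5
V(S, j) = 80 (V(S, j) = 2*40 = 80)
M(t, o) = -8 + t/2 (M(t, o) = ((-5 - 11) + t)/2 = (-16 + t)/2 = -8 + t/2)
(V(-51, -34) + 1/D(32))/(M(11, -33) + 434) = (80 + 1/51)/((-8 + (1/2)*11) + 434) = (80 + 1/51)/((-8 + 11/2) + 434) = 4081/(51*(-5/2 + 434)) = 4081/(51*(863/2)) = (4081/51)*(2/863) = 8162/44013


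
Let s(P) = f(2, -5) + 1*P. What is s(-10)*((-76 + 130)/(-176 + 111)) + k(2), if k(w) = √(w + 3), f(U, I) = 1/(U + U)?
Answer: 81/10 + √5 ≈ 10.336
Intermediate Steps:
f(U, I) = 1/(2*U)
k(w) = √(3 + w)
s(P) = ¼ + P (s(P) = (½)/2 + 1*P = (½)*(½) + P = ¼ + P)
s(-10)*((-76 + 130)/(-176 + 111)) + k(2) = (¼ - 10)*((-76 + 130)/(-176 + 111)) + √(3 + 2) = -1053/(2*(-65)) + √5 = -1053*(-1)/(2*65) + √5 = -39/4*(-54/65) + √5 = 81/10 + √5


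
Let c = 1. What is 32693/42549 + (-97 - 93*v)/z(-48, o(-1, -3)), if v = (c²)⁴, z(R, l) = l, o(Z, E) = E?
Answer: 2727463/42549 ≈ 64.102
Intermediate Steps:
v = 1 (v = (1²)⁴ = 1⁴ = 1)
32693/42549 + (-97 - 93*v)/z(-48, o(-1, -3)) = 32693/42549 + (-97 - 93*1)/(-3) = 32693*(1/42549) + (-97 - 93)*(-⅓) = 32693/42549 - 190*(-⅓) = 32693/42549 + 190/3 = 2727463/42549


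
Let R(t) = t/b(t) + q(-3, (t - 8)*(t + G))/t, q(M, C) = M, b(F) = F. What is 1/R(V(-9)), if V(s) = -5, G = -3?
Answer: 5/8 ≈ 0.62500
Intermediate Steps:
R(t) = 1 - 3/t (R(t) = t/t - 3/t = 1 - 3/t)
1/R(V(-9)) = 1/((-3 - 5)/(-5)) = 1/(-1/5*(-8)) = 1/(8/5) = 5/8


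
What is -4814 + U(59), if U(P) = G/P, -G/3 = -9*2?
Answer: -283972/59 ≈ -4813.1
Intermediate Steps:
G = 54 (G = -(-27)*2 = -3*(-18) = 54)
U(P) = 54/P
-4814 + U(59) = -4814 + 54/59 = -283972/59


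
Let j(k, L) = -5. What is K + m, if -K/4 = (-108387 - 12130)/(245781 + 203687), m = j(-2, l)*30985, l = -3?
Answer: -17408336958/112367 ≈ -1.5492e+5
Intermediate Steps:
m = -154925 (m = -5*30985 = -154925)
K = 120517/112367 (K = -4*(-108387 - 12130)/(245781 + 203687) = -(-482068)/449468 = -4*(-120517/449468) = 120517/112367 ≈ 1.0725)
K + m = 120517/112367 - 154925 = -17408336958/112367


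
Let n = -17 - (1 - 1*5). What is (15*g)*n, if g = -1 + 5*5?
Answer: -4680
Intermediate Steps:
g = 24 (g = -1 + 25 = 24)
n = -13 (n = -17 - (1 - 5) = -17 - 1*(-4) = -17 + 4 = -13)
(15*g)*n = (15*24)*(-13) = 360*(-13) = -4680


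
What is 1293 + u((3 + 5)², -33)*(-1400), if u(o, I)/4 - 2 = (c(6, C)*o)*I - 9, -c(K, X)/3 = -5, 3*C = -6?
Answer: 177448493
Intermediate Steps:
C = -2 (C = (⅓)*(-6) = -2)
c(K, X) = 15 (c(K, X) = -3*(-5) = 15)
u(o, I) = -28 + 60*I*o (u(o, I) = 8 + 4*((15*o)*I - 9) = 8 + 4*(15*I*o - 9) = 8 + 4*(-9 + 15*I*o) = 8 + (-36 + 60*I*o) = -28 + 60*I*o)
1293 + u((3 + 5)², -33)*(-1400) = 1293 + (-28 + 60*(-33)*(3 + 5)²)*(-1400) = 1293 + (-28 + 60*(-33)*8²)*(-1400) = 1293 + (-28 + 60*(-33)*64)*(-1400) = 1293 + (-28 - 126720)*(-1400) = 1293 - 126748*(-1400) = 1293 + 177447200 = 177448493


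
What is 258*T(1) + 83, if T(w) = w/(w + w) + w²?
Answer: 470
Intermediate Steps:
T(w) = ½ + w² (T(w) = w/((2*w)) + w² = (1/(2*w))*w + w² = ½ + w²)
258*T(1) + 83 = 258*(½ + 1²) + 83 = 258*(½ + 1) + 83 = 258*(3/2) + 83 = 387 + 83 = 470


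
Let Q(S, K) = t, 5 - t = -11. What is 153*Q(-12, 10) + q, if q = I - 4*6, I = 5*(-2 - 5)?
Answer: 2389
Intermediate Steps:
t = 16 (t = 5 - 1*(-11) = 5 + 11 = 16)
I = -35 (I = 5*(-7) = -35)
Q(S, K) = 16
q = -59 (q = -35 - 4*6 = -35 - 24 = -59)
153*Q(-12, 10) + q = 153*16 - 59 = 2448 - 59 = 2389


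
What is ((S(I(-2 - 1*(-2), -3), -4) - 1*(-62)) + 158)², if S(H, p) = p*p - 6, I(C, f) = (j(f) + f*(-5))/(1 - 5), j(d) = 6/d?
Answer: 52900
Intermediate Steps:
I(C, f) = -3/(2*f) + 5*f/4 (I(C, f) = (6/f + f*(-5))/(1 - 5) = (6/f - 5*f)/(-4) = (-5*f + 6/f)*(-¼) = -3/(2*f) + 5*f/4)
S(H, p) = -6 + p² (S(H, p) = p² - 6 = -6 + p²)
((S(I(-2 - 1*(-2), -3), -4) - 1*(-62)) + 158)² = (((-6 + (-4)²) - 1*(-62)) + 158)² = (((-6 + 16) + 62) + 158)² = ((10 + 62) + 158)² = (72 + 158)² = 230² = 52900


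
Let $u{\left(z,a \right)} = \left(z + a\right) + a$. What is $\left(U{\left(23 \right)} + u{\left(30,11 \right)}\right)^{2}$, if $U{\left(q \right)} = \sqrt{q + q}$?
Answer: $\left(52 + \sqrt{46}\right)^{2} \approx 3455.4$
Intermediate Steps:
$U{\left(q \right)} = \sqrt{2} \sqrt{q}$ ($U{\left(q \right)} = \sqrt{2 q} = \sqrt{2} \sqrt{q}$)
$u{\left(z,a \right)} = z + 2 a$ ($u{\left(z,a \right)} = \left(a + z\right) + a = z + 2 a$)
$\left(U{\left(23 \right)} + u{\left(30,11 \right)}\right)^{2} = \left(\sqrt{2} \sqrt{23} + \left(30 + 2 \cdot 11\right)\right)^{2} = \left(\sqrt{46} + \left(30 + 22\right)\right)^{2} = \left(\sqrt{46} + 52\right)^{2} = \left(52 + \sqrt{46}\right)^{2}$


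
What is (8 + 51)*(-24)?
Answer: -1416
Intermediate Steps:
(8 + 51)*(-24) = 59*(-24) = -1416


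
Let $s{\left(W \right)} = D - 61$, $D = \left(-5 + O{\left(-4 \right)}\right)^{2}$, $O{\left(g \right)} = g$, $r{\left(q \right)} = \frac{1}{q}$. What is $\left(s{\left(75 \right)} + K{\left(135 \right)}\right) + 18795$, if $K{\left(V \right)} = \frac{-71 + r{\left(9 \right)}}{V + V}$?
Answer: $\frac{22859906}{1215} \approx 18815.0$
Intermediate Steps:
$K{\left(V \right)} = - \frac{319}{9 V}$ ($K{\left(V \right)} = \frac{-71 + \frac{1}{9}}{V + V} = \frac{-71 + \frac{1}{9}}{2 V} = - \frac{638 \frac{1}{2 V}}{9} = - \frac{319}{9 V}$)
$D = 81$ ($D = \left(-5 - 4\right)^{2} = \left(-9\right)^{2} = 81$)
$s{\left(W \right)} = 20$ ($s{\left(W \right)} = 81 - 61 = 20$)
$\left(s{\left(75 \right)} + K{\left(135 \right)}\right) + 18795 = \left(20 - \frac{319}{9 \cdot 135}\right) + 18795 = \left(20 - \frac{319}{1215}\right) + 18795 = \frac{23981}{1215} + 18795 = \frac{22859906}{1215}$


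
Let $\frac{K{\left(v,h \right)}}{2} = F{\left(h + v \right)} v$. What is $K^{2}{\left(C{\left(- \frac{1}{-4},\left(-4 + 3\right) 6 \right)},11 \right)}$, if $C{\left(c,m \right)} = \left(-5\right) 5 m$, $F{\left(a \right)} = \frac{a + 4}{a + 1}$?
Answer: $\frac{7562500}{81} \approx 93364.0$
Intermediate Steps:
$F{\left(a \right)} = \frac{4 + a}{1 + a}$
$C{\left(c,m \right)} = - 25 m$
$K{\left(v,h \right)} = \frac{2 v \left(4 + h + v\right)}{1 + h + v}$ ($K{\left(v,h \right)} = 2 \frac{4 + \left(h + v\right)}{1 + \left(h + v\right)} v = 2 \frac{4 + h + v}{1 + h + v} v = 2 \frac{v \left(4 + h + v\right)}{1 + h + v} = \frac{2 v \left(4 + h + v\right)}{1 + h + v}$)
$K^{2}{\left(C{\left(- \frac{1}{-4},\left(-4 + 3\right) 6 \right)},11 \right)} = \left(\frac{2 \left(- 25 \left(-4 + 3\right) 6\right) \left(4 + 11 - 25 \left(-4 + 3\right) 6\right)}{1 + 11 - 25 \left(-4 + 3\right) 6}\right)^{2} = \left(\frac{2 \left(- 25 \left(\left(-1\right) 6\right)\right) \left(4 + 11 - 25 \left(\left(-1\right) 6\right)\right)}{1 + 11 - 25 \left(\left(-1\right) 6\right)}\right)^{2} = \left(\frac{2 \left(\left(-25\right) \left(-6\right)\right) \left(4 + 11 - -150\right)}{1 + 11 - -150}\right)^{2} = \left(2 \cdot 150 \frac{1}{1 + 11 + 150} \left(4 + 11 + 150\right)\right)^{2} = \left(2 \cdot 150 \cdot \frac{1}{162} \cdot 165\right)^{2} = \left(\frac{2750}{9}\right)^{2} = \frac{7562500}{81}$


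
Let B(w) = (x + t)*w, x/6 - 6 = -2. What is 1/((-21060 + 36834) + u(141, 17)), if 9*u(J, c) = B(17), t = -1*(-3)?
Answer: 1/15825 ≈ 6.3191e-5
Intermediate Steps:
x = 24 (x = 36 + 6*(-2) = 36 - 12 = 24)
t = 3
B(w) = 27*w (B(w) = (24 + 3)*w = 27*w)
u(J, c) = 51 (u(J, c) = (27*17)/9 = (⅑)*459 = 51)
1/((-21060 + 36834) + u(141, 17)) = 1/((-21060 + 36834) + 51) = 1/(15774 + 51) = 1/15825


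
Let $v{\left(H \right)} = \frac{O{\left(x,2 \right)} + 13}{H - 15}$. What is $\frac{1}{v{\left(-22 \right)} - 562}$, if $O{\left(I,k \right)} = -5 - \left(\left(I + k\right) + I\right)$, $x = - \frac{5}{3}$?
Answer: $- \frac{111}{62410} \approx -0.0017786$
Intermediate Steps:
$x = - \frac{5}{3}$ ($x = \left(-5\right) \frac{1}{3} = - \frac{5}{3} \approx -1.6667$)
$O{\left(I,k \right)} = -5 - k - 2 I$ ($O{\left(I,k \right)} = -5 - \left(k + 2 I\right) = -5 - k - 2 I$)
$v{\left(H \right)} = \frac{28}{3 \left(-15 + H\right)}$ ($v{\left(H \right)} = \frac{\left(-5 - 2 - - \frac{10}{3}\right) + 13}{H - 15} = \frac{\left(-5 - 2 + \frac{10}{3}\right) + 13}{-15 + H} = \frac{- \frac{11}{3} + 13}{-15 + H} = \frac{28}{3 \left(-15 + H\right)}$)
$\frac{1}{v{\left(-22 \right)} - 562} = \frac{1}{\frac{28}{3 \left(-15 - 22\right)} - 562} = \frac{1}{\frac{28}{3 \left(-37\right)} - 562} = \frac{1}{\frac{28}{3} \left(- \frac{1}{37}\right) - 562} = \frac{1}{- \frac{28}{111} - 562} = \frac{1}{- \frac{62410}{111}} = - \frac{111}{62410}$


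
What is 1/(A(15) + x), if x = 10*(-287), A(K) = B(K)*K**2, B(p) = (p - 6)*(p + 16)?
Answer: 1/59905 ≈ 1.6693e-5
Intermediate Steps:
B(p) = (-6 + p)*(16 + p)
A(K) = K**2*(-96 + K**2 + 10*K) (A(K) = (-96 + K**2 + 10*K)*K**2 = K**2*(-96 + K**2 + 10*K))
x = -2870
1/(A(15) + x) = 1/(15**2*(-96 + 15**2 + 10*15) - 2870) = 1/(225*(-96 + 225 + 150) - 2870) = 1/(225*279 - 2870) = 1/(62775 - 2870) = 1/59905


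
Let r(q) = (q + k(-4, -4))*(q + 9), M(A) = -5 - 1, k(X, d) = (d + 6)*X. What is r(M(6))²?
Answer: 1764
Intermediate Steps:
k(X, d) = X*(6 + d) (k(X, d) = (6 + d)*X = X*(6 + d))
M(A) = -6
r(q) = (-8 + q)*(9 + q) (r(q) = (q - 4*(6 - 4))*(q + 9) = (q - 4*2)*(9 + q) = (q - 8)*(9 + q) = (-8 + q)*(9 + q))
r(M(6))² = (-72 - 6 + (-6)²)² = (-72 - 6 + 36)² = (-42)² = 1764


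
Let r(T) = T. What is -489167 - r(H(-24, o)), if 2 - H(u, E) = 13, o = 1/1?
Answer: -489156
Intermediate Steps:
o = 1
H(u, E) = -11 (H(u, E) = 2 - 1*13 = 2 - 13 = -11)
-489167 - r(H(-24, o)) = -489167 - 1*(-11) = -489167 + 11 = -489156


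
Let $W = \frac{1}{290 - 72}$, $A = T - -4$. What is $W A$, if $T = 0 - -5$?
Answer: $\frac{9}{218} \approx 0.041284$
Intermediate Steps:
$T = 5$ ($T = 0 + 5 = 5$)
$A = 9$ ($A = 5 - -4 = 5 + 4 = 9$)
$W = \frac{1}{218}$ ($W = \frac{1}{290 - 72} = \frac{1}{218} \approx 0.0045872$)
$W A = \frac{1}{218} \cdot 9 = \frac{9}{218}$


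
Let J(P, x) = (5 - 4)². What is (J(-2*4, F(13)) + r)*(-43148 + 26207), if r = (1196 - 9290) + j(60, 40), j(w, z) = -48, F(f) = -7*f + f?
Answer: 137916681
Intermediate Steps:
F(f) = -6*f
J(P, x) = 1 (J(P, x) = 1² = 1)
r = -8142 (r = (1196 - 9290) - 48 = -8094 - 48 = -8142)
(J(-2*4, F(13)) + r)*(-43148 + 26207) = (1 - 8142)*(-43148 + 26207) = -8141*(-16941) = 137916681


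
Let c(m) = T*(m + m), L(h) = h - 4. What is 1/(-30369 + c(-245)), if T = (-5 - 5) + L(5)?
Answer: -1/25959 ≈ -3.8522e-5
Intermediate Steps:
L(h) = -4 + h
T = -9 (T = (-5 - 5) + (-4 + 5) = -10 + 1 = -9)
c(m) = -18*m (c(m) = -9*(m + m) = -18*m)
1/(-30369 + c(-245)) = 1/(-30369 - 18*(-245)) = 1/(-30369 + 4410) = 1/(-25959) = -1/25959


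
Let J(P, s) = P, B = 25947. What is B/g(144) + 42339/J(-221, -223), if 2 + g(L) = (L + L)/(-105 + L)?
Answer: 71582001/15470 ≈ 4627.1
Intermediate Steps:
g(L) = -2 + 2*L/(-105 + L) (g(L) = -2 + (L + L)/(-105 + L) = -2 + (2*L)/(-105 + L) = -2 + 2*L/(-105 + L))
B/g(144) + 42339/J(-221, -223) = 25947/((210/(-105 + 144))) + 42339/(-221) = 25947/((210/39)) + 42339*(-1/221) = 25947/((210*(1/39))) - 42339/221 = 25947/(70/13) - 42339/221 = 25947*(13/70) - 42339/221 = 337311/70 - 42339/221 = 71582001/15470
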